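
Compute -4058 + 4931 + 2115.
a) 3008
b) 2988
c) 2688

First: -4058 + 4931 = 873
Then: 873 + 2115 = 2988
b) 2988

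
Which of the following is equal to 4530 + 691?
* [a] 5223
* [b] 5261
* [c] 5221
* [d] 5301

4530 + 691 = 5221
c) 5221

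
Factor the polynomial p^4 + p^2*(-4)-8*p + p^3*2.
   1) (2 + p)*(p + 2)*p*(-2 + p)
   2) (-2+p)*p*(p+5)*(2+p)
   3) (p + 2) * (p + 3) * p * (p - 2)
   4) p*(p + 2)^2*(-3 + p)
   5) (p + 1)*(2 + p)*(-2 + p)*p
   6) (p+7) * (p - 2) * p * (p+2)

We need to factor p^4 + p^2*(-4)-8*p + p^3*2.
The factored form is (2 + p)*(p + 2)*p*(-2 + p).
1) (2 + p)*(p + 2)*p*(-2 + p)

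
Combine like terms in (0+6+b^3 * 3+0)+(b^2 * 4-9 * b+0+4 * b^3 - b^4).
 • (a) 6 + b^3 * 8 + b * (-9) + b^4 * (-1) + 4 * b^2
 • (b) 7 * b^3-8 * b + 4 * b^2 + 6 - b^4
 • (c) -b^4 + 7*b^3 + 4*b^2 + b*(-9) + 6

Adding the polynomials and combining like terms:
(0 + 6 + b^3*3 + 0) + (b^2*4 - 9*b + 0 + 4*b^3 - b^4)
= -b^4 + 7*b^3 + 4*b^2 + b*(-9) + 6
c) -b^4 + 7*b^3 + 4*b^2 + b*(-9) + 6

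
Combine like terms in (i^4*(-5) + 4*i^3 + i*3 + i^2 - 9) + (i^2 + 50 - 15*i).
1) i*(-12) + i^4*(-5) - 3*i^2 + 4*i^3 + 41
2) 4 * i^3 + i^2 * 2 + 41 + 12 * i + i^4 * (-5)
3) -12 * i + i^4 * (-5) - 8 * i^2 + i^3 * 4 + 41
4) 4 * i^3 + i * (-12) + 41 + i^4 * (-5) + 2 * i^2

Adding the polynomials and combining like terms:
(i^4*(-5) + 4*i^3 + i*3 + i^2 - 9) + (i^2 + 50 - 15*i)
= 4 * i^3 + i * (-12) + 41 + i^4 * (-5) + 2 * i^2
4) 4 * i^3 + i * (-12) + 41 + i^4 * (-5) + 2 * i^2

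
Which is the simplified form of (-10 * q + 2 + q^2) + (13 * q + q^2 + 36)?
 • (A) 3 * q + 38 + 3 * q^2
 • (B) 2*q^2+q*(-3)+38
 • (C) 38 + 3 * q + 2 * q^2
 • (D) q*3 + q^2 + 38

Adding the polynomials and combining like terms:
(-10*q + 2 + q^2) + (13*q + q^2 + 36)
= 38 + 3 * q + 2 * q^2
C) 38 + 3 * q + 2 * q^2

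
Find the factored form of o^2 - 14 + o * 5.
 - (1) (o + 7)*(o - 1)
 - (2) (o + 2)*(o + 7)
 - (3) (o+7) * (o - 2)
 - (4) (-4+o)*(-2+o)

We need to factor o^2 - 14 + o * 5.
The factored form is (o+7) * (o - 2).
3) (o+7) * (o - 2)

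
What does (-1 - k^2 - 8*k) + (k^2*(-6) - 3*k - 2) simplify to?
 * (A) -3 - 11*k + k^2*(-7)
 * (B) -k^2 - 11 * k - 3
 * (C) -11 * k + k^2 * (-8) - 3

Adding the polynomials and combining like terms:
(-1 - k^2 - 8*k) + (k^2*(-6) - 3*k - 2)
= -3 - 11*k + k^2*(-7)
A) -3 - 11*k + k^2*(-7)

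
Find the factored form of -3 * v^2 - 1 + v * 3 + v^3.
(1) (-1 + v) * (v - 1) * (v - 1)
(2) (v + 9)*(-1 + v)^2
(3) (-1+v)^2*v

We need to factor -3 * v^2 - 1 + v * 3 + v^3.
The factored form is (-1 + v) * (v - 1) * (v - 1).
1) (-1 + v) * (v - 1) * (v - 1)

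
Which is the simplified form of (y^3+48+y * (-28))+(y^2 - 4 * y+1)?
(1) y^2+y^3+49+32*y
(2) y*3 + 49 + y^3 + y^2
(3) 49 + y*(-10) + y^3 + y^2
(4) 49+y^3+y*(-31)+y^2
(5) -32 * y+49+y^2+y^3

Adding the polynomials and combining like terms:
(y^3 + 48 + y*(-28)) + (y^2 - 4*y + 1)
= -32 * y+49+y^2+y^3
5) -32 * y+49+y^2+y^3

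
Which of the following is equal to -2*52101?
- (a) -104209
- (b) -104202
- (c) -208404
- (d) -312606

-2 * 52101 = -104202
b) -104202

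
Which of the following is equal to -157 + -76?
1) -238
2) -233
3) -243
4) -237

-157 + -76 = -233
2) -233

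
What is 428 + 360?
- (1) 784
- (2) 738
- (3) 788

428 + 360 = 788
3) 788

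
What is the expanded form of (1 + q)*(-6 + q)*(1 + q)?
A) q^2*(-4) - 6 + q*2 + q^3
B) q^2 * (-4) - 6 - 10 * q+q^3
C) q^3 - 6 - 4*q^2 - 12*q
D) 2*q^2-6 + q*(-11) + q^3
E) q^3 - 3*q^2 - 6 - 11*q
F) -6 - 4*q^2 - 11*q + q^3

Expanding (1 + q)*(-6 + q)*(1 + q):
= -6 - 4*q^2 - 11*q + q^3
F) -6 - 4*q^2 - 11*q + q^3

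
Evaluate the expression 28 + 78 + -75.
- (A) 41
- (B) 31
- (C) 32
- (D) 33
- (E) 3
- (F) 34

First: 28 + 78 = 106
Then: 106 + -75 = 31
B) 31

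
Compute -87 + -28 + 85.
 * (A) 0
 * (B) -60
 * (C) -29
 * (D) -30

First: -87 + -28 = -115
Then: -115 + 85 = -30
D) -30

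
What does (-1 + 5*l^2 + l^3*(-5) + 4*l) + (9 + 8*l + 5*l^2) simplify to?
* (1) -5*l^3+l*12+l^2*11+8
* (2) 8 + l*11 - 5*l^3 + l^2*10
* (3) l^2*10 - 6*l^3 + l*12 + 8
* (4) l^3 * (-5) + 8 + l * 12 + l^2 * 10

Adding the polynomials and combining like terms:
(-1 + 5*l^2 + l^3*(-5) + 4*l) + (9 + 8*l + 5*l^2)
= l^3 * (-5) + 8 + l * 12 + l^2 * 10
4) l^3 * (-5) + 8 + l * 12 + l^2 * 10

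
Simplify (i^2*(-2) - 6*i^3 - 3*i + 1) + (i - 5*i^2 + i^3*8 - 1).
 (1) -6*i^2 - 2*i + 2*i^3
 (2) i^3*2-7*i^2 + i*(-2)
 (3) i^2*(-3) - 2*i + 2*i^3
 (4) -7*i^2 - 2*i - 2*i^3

Adding the polynomials and combining like terms:
(i^2*(-2) - 6*i^3 - 3*i + 1) + (i - 5*i^2 + i^3*8 - 1)
= i^3*2-7*i^2 + i*(-2)
2) i^3*2-7*i^2 + i*(-2)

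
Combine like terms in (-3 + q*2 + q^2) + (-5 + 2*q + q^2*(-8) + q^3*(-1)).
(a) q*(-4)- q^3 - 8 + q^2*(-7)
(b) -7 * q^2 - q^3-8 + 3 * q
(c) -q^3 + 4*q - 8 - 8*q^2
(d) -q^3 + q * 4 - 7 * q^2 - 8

Adding the polynomials and combining like terms:
(-3 + q*2 + q^2) + (-5 + 2*q + q^2*(-8) + q^3*(-1))
= -q^3 + q * 4 - 7 * q^2 - 8
d) -q^3 + q * 4 - 7 * q^2 - 8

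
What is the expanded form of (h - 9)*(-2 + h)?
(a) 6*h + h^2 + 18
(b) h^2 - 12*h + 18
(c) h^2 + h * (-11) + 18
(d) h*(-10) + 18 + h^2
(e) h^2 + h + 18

Expanding (h - 9)*(-2 + h):
= h^2 + h * (-11) + 18
c) h^2 + h * (-11) + 18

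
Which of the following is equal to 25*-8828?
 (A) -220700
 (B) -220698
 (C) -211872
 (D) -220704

25 * -8828 = -220700
A) -220700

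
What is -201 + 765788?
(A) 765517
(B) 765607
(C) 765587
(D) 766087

-201 + 765788 = 765587
C) 765587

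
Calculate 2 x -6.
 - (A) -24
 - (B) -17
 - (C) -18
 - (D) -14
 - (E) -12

2 * -6 = -12
E) -12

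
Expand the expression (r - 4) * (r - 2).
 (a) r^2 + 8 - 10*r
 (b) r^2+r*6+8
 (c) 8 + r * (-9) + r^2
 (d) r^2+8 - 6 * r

Expanding (r - 4) * (r - 2):
= r^2+8 - 6 * r
d) r^2+8 - 6 * r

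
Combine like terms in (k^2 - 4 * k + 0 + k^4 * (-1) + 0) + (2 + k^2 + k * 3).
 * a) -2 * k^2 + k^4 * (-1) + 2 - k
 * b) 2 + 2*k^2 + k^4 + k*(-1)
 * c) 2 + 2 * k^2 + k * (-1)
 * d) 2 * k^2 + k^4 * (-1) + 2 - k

Adding the polynomials and combining like terms:
(k^2 - 4*k + 0 + k^4*(-1) + 0) + (2 + k^2 + k*3)
= 2 * k^2 + k^4 * (-1) + 2 - k
d) 2 * k^2 + k^4 * (-1) + 2 - k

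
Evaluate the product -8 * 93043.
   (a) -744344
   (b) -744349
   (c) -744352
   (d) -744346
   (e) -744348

-8 * 93043 = -744344
a) -744344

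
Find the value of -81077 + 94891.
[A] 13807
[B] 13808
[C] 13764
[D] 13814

-81077 + 94891 = 13814
D) 13814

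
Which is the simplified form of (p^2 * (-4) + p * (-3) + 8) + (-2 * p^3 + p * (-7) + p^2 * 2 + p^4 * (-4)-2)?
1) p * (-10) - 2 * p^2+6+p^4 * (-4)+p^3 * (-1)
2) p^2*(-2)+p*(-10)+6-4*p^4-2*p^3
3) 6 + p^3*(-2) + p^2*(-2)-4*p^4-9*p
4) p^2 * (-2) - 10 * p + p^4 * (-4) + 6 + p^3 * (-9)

Adding the polynomials and combining like terms:
(p^2*(-4) + p*(-3) + 8) + (-2*p^3 + p*(-7) + p^2*2 + p^4*(-4) - 2)
= p^2*(-2)+p*(-10)+6-4*p^4-2*p^3
2) p^2*(-2)+p*(-10)+6-4*p^4-2*p^3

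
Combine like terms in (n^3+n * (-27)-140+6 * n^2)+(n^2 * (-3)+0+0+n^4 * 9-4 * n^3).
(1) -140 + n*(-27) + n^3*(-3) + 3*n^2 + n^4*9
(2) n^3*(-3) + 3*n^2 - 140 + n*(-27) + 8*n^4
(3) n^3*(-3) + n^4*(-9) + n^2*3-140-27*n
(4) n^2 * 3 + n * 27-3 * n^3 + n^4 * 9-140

Adding the polynomials and combining like terms:
(n^3 + n*(-27) - 140 + 6*n^2) + (n^2*(-3) + 0 + 0 + n^4*9 - 4*n^3)
= -140 + n*(-27) + n^3*(-3) + 3*n^2 + n^4*9
1) -140 + n*(-27) + n^3*(-3) + 3*n^2 + n^4*9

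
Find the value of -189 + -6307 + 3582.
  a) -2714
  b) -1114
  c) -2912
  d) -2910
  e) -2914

First: -189 + -6307 = -6496
Then: -6496 + 3582 = -2914
e) -2914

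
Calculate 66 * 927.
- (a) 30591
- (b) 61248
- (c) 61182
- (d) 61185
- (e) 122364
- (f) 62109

66 * 927 = 61182
c) 61182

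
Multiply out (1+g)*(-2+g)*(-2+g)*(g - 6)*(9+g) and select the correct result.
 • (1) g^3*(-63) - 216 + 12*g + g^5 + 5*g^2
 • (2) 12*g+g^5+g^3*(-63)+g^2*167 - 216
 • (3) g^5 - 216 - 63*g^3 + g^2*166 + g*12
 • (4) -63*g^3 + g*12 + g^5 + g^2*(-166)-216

Expanding (1+g)*(-2+g)*(-2+g)*(g - 6)*(9+g):
= g^5 - 216 - 63*g^3 + g^2*166 + g*12
3) g^5 - 216 - 63*g^3 + g^2*166 + g*12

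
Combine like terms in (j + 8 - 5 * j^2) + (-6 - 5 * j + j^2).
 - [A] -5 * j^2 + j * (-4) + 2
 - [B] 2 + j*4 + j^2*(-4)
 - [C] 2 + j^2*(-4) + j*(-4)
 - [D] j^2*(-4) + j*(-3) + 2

Adding the polynomials and combining like terms:
(j + 8 - 5*j^2) + (-6 - 5*j + j^2)
= 2 + j^2*(-4) + j*(-4)
C) 2 + j^2*(-4) + j*(-4)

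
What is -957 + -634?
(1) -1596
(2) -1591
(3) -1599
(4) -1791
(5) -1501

-957 + -634 = -1591
2) -1591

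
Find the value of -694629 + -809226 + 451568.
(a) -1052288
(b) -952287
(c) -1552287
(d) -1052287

First: -694629 + -809226 = -1503855
Then: -1503855 + 451568 = -1052287
d) -1052287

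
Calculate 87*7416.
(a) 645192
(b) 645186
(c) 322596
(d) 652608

87 * 7416 = 645192
a) 645192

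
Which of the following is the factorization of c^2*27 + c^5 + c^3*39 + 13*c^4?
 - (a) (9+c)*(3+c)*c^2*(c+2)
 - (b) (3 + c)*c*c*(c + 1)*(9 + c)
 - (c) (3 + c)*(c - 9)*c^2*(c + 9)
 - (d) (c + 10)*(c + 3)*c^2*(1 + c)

We need to factor c^2*27 + c^5 + c^3*39 + 13*c^4.
The factored form is (3 + c)*c*c*(c + 1)*(9 + c).
b) (3 + c)*c*c*(c + 1)*(9 + c)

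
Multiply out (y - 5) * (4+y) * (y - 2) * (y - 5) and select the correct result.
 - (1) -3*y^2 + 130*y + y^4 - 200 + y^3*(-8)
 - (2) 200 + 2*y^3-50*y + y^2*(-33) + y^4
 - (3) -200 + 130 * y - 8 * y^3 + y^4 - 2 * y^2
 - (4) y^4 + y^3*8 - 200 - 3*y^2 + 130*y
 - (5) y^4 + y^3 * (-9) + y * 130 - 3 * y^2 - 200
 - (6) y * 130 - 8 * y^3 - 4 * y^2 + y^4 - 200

Expanding (y - 5) * (4+y) * (y - 2) * (y - 5):
= -3*y^2 + 130*y + y^4 - 200 + y^3*(-8)
1) -3*y^2 + 130*y + y^4 - 200 + y^3*(-8)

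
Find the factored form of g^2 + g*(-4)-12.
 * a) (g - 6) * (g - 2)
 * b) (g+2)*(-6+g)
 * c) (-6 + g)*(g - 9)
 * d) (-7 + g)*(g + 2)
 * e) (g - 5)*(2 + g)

We need to factor g^2 + g*(-4)-12.
The factored form is (g+2)*(-6+g).
b) (g+2)*(-6+g)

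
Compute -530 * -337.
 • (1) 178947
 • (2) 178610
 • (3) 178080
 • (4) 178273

-530 * -337 = 178610
2) 178610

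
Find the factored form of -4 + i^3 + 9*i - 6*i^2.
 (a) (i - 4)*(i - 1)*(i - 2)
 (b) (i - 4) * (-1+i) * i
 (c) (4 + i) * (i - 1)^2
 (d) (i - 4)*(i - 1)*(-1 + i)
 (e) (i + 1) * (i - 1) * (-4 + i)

We need to factor -4 + i^3 + 9*i - 6*i^2.
The factored form is (i - 4)*(i - 1)*(-1 + i).
d) (i - 4)*(i - 1)*(-1 + i)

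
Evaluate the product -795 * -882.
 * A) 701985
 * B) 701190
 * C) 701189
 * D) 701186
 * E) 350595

-795 * -882 = 701190
B) 701190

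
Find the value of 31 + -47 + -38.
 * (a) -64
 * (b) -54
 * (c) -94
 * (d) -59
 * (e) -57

First: 31 + -47 = -16
Then: -16 + -38 = -54
b) -54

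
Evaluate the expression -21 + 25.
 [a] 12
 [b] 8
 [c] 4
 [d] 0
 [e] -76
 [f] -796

-21 + 25 = 4
c) 4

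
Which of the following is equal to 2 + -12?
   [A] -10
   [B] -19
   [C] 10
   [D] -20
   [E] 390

2 + -12 = -10
A) -10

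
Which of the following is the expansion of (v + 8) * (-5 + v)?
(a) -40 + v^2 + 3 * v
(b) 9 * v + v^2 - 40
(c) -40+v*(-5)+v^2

Expanding (v + 8) * (-5 + v):
= -40 + v^2 + 3 * v
a) -40 + v^2 + 3 * v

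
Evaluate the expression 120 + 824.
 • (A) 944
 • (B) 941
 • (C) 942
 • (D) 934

120 + 824 = 944
A) 944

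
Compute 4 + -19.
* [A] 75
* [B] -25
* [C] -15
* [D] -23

4 + -19 = -15
C) -15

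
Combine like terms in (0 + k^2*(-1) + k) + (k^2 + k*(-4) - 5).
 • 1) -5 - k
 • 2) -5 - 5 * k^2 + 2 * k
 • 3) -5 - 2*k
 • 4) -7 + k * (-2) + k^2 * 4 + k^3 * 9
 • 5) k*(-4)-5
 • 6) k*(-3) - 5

Adding the polynomials and combining like terms:
(0 + k^2*(-1) + k) + (k^2 + k*(-4) - 5)
= k*(-3) - 5
6) k*(-3) - 5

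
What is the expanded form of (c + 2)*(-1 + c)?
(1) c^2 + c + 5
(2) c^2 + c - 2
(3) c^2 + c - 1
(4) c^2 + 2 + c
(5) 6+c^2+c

Expanding (c + 2)*(-1 + c):
= c^2 + c - 2
2) c^2 + c - 2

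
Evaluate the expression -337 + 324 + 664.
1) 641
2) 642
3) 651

First: -337 + 324 = -13
Then: -13 + 664 = 651
3) 651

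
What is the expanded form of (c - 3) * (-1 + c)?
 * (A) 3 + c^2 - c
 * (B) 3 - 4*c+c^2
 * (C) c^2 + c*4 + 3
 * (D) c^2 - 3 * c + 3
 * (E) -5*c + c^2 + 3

Expanding (c - 3) * (-1 + c):
= 3 - 4*c+c^2
B) 3 - 4*c+c^2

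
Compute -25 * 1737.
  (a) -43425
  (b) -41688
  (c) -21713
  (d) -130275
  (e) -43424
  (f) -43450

-25 * 1737 = -43425
a) -43425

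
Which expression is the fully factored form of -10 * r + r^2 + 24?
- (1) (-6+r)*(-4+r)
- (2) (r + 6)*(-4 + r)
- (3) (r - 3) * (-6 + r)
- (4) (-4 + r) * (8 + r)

We need to factor -10 * r + r^2 + 24.
The factored form is (-6+r)*(-4+r).
1) (-6+r)*(-4+r)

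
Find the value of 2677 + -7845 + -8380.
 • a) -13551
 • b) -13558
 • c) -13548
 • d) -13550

First: 2677 + -7845 = -5168
Then: -5168 + -8380 = -13548
c) -13548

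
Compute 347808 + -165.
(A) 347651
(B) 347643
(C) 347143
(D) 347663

347808 + -165 = 347643
B) 347643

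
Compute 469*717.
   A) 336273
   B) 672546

469 * 717 = 336273
A) 336273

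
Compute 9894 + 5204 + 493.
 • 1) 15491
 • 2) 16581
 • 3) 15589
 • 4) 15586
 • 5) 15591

First: 9894 + 5204 = 15098
Then: 15098 + 493 = 15591
5) 15591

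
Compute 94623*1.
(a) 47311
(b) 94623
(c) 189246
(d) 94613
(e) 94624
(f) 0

94623 * 1 = 94623
b) 94623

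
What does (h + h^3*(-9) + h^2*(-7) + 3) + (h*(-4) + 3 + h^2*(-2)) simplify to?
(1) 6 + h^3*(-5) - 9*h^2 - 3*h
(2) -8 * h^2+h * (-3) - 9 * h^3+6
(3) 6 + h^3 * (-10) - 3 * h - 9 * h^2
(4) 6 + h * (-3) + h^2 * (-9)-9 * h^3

Adding the polynomials and combining like terms:
(h + h^3*(-9) + h^2*(-7) + 3) + (h*(-4) + 3 + h^2*(-2))
= 6 + h * (-3) + h^2 * (-9)-9 * h^3
4) 6 + h * (-3) + h^2 * (-9)-9 * h^3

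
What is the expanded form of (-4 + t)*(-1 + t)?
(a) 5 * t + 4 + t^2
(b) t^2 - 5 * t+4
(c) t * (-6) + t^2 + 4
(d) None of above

Expanding (-4 + t)*(-1 + t):
= t^2 - 5 * t+4
b) t^2 - 5 * t+4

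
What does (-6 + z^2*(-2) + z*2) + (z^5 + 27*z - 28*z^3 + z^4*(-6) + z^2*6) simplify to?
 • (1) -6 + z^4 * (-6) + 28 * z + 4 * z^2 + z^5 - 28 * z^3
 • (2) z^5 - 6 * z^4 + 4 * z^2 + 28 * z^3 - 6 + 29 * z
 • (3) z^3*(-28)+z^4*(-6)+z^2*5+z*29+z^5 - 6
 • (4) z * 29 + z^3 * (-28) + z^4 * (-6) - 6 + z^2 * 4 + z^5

Adding the polynomials and combining like terms:
(-6 + z^2*(-2) + z*2) + (z^5 + 27*z - 28*z^3 + z^4*(-6) + z^2*6)
= z * 29 + z^3 * (-28) + z^4 * (-6) - 6 + z^2 * 4 + z^5
4) z * 29 + z^3 * (-28) + z^4 * (-6) - 6 + z^2 * 4 + z^5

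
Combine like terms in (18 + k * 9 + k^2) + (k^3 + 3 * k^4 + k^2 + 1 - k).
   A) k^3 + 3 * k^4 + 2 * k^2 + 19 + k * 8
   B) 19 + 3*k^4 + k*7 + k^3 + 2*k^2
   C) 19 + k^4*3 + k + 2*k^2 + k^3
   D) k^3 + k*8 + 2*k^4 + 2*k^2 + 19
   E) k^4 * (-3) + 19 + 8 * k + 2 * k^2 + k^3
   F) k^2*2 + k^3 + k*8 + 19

Adding the polynomials and combining like terms:
(18 + k*9 + k^2) + (k^3 + 3*k^4 + k^2 + 1 - k)
= k^3 + 3 * k^4 + 2 * k^2 + 19 + k * 8
A) k^3 + 3 * k^4 + 2 * k^2 + 19 + k * 8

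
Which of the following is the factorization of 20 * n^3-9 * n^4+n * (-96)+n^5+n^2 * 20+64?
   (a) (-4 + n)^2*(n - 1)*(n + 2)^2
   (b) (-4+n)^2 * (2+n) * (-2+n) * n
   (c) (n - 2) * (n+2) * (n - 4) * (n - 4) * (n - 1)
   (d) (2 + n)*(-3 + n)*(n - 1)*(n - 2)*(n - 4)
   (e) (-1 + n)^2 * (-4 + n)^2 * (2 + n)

We need to factor 20 * n^3-9 * n^4+n * (-96)+n^5+n^2 * 20+64.
The factored form is (n - 2) * (n+2) * (n - 4) * (n - 4) * (n - 1).
c) (n - 2) * (n+2) * (n - 4) * (n - 4) * (n - 1)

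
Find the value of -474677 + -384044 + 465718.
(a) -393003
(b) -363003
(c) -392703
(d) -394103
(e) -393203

First: -474677 + -384044 = -858721
Then: -858721 + 465718 = -393003
a) -393003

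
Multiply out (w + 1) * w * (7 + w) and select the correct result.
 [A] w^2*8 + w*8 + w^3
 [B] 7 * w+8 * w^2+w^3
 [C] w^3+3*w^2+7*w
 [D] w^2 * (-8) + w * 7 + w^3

Expanding (w + 1) * w * (7 + w):
= 7 * w+8 * w^2+w^3
B) 7 * w+8 * w^2+w^3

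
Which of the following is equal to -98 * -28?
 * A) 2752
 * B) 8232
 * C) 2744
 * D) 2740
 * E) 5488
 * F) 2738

-98 * -28 = 2744
C) 2744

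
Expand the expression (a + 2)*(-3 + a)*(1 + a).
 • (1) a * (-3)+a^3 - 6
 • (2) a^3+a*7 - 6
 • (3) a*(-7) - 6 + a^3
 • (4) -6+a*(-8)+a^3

Expanding (a + 2)*(-3 + a)*(1 + a):
= a*(-7) - 6 + a^3
3) a*(-7) - 6 + a^3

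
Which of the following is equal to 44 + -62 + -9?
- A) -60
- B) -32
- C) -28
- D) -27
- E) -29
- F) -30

First: 44 + -62 = -18
Then: -18 + -9 = -27
D) -27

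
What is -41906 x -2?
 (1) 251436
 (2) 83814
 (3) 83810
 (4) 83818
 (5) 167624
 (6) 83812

-41906 * -2 = 83812
6) 83812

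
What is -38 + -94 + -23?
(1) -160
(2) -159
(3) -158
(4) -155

First: -38 + -94 = -132
Then: -132 + -23 = -155
4) -155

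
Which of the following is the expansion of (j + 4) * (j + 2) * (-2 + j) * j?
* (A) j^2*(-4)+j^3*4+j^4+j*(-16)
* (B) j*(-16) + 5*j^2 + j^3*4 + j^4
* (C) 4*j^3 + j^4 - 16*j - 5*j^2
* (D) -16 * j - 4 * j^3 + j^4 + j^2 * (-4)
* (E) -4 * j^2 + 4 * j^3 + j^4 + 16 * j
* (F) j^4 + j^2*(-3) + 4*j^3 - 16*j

Expanding (j + 4) * (j + 2) * (-2 + j) * j:
= j^2*(-4)+j^3*4+j^4+j*(-16)
A) j^2*(-4)+j^3*4+j^4+j*(-16)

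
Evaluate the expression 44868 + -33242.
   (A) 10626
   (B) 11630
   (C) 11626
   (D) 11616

44868 + -33242 = 11626
C) 11626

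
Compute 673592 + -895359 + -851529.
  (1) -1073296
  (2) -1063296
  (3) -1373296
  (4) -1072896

First: 673592 + -895359 = -221767
Then: -221767 + -851529 = -1073296
1) -1073296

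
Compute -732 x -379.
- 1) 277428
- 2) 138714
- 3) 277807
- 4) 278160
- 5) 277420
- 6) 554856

-732 * -379 = 277428
1) 277428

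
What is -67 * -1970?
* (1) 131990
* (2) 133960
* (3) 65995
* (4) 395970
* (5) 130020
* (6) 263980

-67 * -1970 = 131990
1) 131990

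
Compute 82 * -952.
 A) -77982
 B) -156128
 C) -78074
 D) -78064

82 * -952 = -78064
D) -78064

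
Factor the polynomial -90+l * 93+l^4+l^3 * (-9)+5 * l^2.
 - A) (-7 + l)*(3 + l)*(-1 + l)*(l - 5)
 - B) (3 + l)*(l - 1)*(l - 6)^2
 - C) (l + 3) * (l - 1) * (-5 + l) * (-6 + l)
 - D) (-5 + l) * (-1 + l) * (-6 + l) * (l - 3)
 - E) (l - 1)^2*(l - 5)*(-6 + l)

We need to factor -90+l * 93+l^4+l^3 * (-9)+5 * l^2.
The factored form is (l + 3) * (l - 1) * (-5 + l) * (-6 + l).
C) (l + 3) * (l - 1) * (-5 + l) * (-6 + l)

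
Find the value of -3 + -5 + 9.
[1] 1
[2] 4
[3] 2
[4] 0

First: -3 + -5 = -8
Then: -8 + 9 = 1
1) 1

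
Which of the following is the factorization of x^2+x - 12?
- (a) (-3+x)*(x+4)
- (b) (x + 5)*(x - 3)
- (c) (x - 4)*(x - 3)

We need to factor x^2+x - 12.
The factored form is (-3+x)*(x+4).
a) (-3+x)*(x+4)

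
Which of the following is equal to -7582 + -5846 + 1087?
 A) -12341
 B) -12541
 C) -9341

First: -7582 + -5846 = -13428
Then: -13428 + 1087 = -12341
A) -12341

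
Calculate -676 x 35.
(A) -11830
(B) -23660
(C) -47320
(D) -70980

-676 * 35 = -23660
B) -23660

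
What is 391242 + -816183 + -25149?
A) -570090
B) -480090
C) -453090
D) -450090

First: 391242 + -816183 = -424941
Then: -424941 + -25149 = -450090
D) -450090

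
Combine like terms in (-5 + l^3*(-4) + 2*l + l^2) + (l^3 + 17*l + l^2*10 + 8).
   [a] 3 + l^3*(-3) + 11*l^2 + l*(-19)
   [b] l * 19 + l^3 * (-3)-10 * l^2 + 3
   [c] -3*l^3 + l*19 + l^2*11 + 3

Adding the polynomials and combining like terms:
(-5 + l^3*(-4) + 2*l + l^2) + (l^3 + 17*l + l^2*10 + 8)
= -3*l^3 + l*19 + l^2*11 + 3
c) -3*l^3 + l*19 + l^2*11 + 3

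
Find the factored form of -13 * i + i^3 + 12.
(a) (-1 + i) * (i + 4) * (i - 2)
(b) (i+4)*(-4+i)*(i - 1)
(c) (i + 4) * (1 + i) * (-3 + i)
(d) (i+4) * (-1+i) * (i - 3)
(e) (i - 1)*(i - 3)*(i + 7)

We need to factor -13 * i + i^3 + 12.
The factored form is (i+4) * (-1+i) * (i - 3).
d) (i+4) * (-1+i) * (i - 3)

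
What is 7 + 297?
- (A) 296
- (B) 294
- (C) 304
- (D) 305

7 + 297 = 304
C) 304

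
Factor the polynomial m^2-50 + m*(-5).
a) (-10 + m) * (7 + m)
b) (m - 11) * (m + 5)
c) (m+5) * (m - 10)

We need to factor m^2-50 + m*(-5).
The factored form is (m+5) * (m - 10).
c) (m+5) * (m - 10)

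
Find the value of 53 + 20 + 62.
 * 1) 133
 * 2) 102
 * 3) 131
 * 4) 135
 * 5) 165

First: 53 + 20 = 73
Then: 73 + 62 = 135
4) 135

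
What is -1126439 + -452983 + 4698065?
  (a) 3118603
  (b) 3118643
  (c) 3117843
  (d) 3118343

First: -1126439 + -452983 = -1579422
Then: -1579422 + 4698065 = 3118643
b) 3118643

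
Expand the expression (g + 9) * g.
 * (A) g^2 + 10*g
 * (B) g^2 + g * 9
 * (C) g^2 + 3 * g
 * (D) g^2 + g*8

Expanding (g + 9) * g:
= g^2 + g * 9
B) g^2 + g * 9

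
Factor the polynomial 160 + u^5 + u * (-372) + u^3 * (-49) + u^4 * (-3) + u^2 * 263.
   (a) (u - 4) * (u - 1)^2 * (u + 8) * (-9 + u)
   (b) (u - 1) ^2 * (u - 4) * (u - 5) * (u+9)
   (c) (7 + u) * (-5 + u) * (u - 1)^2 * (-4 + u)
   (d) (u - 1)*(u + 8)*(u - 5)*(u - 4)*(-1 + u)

We need to factor 160 + u^5 + u * (-372) + u^3 * (-49) + u^4 * (-3) + u^2 * 263.
The factored form is (u - 1)*(u + 8)*(u - 5)*(u - 4)*(-1 + u).
d) (u - 1)*(u + 8)*(u - 5)*(u - 4)*(-1 + u)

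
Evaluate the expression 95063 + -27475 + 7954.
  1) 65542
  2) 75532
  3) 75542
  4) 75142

First: 95063 + -27475 = 67588
Then: 67588 + 7954 = 75542
3) 75542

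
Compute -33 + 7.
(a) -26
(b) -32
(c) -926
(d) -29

-33 + 7 = -26
a) -26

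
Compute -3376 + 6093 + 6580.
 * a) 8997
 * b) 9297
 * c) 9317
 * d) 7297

First: -3376 + 6093 = 2717
Then: 2717 + 6580 = 9297
b) 9297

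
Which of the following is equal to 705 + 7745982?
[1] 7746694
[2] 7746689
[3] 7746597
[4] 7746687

705 + 7745982 = 7746687
4) 7746687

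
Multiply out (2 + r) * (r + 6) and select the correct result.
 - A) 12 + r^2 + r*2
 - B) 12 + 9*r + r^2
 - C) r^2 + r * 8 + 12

Expanding (2 + r) * (r + 6):
= r^2 + r * 8 + 12
C) r^2 + r * 8 + 12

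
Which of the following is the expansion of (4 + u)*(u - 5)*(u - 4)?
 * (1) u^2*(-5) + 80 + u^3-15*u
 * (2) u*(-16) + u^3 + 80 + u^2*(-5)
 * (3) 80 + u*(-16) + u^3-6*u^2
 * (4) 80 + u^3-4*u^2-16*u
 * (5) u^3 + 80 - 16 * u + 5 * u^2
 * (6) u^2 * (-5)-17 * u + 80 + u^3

Expanding (4 + u)*(u - 5)*(u - 4):
= u*(-16) + u^3 + 80 + u^2*(-5)
2) u*(-16) + u^3 + 80 + u^2*(-5)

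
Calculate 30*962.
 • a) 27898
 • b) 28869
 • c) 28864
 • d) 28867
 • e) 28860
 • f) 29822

30 * 962 = 28860
e) 28860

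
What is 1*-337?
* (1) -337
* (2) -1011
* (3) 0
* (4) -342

1 * -337 = -337
1) -337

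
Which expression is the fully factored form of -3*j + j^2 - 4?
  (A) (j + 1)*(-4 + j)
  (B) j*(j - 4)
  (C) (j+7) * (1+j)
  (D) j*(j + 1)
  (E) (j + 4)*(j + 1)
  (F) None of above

We need to factor -3*j + j^2 - 4.
The factored form is (j + 1)*(-4 + j).
A) (j + 1)*(-4 + j)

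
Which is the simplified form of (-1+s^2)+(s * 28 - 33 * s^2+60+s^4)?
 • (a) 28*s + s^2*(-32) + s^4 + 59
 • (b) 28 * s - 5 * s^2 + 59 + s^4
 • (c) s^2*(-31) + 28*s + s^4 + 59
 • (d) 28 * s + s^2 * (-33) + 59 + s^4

Adding the polynomials and combining like terms:
(-1 + s^2) + (s*28 - 33*s^2 + 60 + s^4)
= 28*s + s^2*(-32) + s^4 + 59
a) 28*s + s^2*(-32) + s^4 + 59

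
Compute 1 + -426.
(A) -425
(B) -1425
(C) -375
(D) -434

1 + -426 = -425
A) -425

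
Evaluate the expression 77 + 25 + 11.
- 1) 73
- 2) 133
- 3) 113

First: 77 + 25 = 102
Then: 102 + 11 = 113
3) 113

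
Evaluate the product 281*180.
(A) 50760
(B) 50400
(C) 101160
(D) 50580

281 * 180 = 50580
D) 50580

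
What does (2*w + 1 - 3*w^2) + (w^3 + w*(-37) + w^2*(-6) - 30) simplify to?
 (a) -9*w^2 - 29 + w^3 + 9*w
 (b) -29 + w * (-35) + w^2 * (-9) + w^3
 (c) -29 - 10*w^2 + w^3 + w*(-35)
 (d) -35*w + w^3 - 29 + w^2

Adding the polynomials and combining like terms:
(2*w + 1 - 3*w^2) + (w^3 + w*(-37) + w^2*(-6) - 30)
= -29 + w * (-35) + w^2 * (-9) + w^3
b) -29 + w * (-35) + w^2 * (-9) + w^3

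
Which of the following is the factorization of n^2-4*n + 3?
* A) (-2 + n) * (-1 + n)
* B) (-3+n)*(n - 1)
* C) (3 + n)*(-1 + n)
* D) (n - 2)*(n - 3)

We need to factor n^2-4*n + 3.
The factored form is (-3+n)*(n - 1).
B) (-3+n)*(n - 1)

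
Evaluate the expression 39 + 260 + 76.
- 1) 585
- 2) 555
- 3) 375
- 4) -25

First: 39 + 260 = 299
Then: 299 + 76 = 375
3) 375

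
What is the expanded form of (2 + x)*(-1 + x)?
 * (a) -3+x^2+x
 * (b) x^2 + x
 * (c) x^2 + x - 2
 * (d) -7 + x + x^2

Expanding (2 + x)*(-1 + x):
= x^2 + x - 2
c) x^2 + x - 2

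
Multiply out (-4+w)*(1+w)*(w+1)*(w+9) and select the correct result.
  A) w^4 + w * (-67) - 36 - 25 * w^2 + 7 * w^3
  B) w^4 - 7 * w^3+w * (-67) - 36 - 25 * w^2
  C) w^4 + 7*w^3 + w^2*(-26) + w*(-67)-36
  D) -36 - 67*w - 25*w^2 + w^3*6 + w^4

Expanding (-4+w)*(1+w)*(w+1)*(w+9):
= w^4 + w * (-67) - 36 - 25 * w^2 + 7 * w^3
A) w^4 + w * (-67) - 36 - 25 * w^2 + 7 * w^3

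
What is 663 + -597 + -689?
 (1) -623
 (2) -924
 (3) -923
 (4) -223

First: 663 + -597 = 66
Then: 66 + -689 = -623
1) -623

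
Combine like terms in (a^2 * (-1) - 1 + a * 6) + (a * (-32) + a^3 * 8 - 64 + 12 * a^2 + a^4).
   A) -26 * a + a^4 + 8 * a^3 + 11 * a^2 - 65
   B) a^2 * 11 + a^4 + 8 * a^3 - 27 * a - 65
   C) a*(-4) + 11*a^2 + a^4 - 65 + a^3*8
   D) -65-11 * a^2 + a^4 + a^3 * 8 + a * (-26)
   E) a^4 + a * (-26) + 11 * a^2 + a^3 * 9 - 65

Adding the polynomials and combining like terms:
(a^2*(-1) - 1 + a*6) + (a*(-32) + a^3*8 - 64 + 12*a^2 + a^4)
= -26 * a + a^4 + 8 * a^3 + 11 * a^2 - 65
A) -26 * a + a^4 + 8 * a^3 + 11 * a^2 - 65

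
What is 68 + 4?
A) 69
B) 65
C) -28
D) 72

68 + 4 = 72
D) 72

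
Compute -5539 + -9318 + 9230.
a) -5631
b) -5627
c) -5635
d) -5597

First: -5539 + -9318 = -14857
Then: -14857 + 9230 = -5627
b) -5627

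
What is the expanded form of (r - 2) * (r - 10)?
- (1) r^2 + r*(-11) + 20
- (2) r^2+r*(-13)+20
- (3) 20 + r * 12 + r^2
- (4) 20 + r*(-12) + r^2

Expanding (r - 2) * (r - 10):
= 20 + r*(-12) + r^2
4) 20 + r*(-12) + r^2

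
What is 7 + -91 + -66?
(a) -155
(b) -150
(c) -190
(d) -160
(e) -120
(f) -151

First: 7 + -91 = -84
Then: -84 + -66 = -150
b) -150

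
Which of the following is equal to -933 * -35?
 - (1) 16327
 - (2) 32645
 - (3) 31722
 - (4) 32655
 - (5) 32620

-933 * -35 = 32655
4) 32655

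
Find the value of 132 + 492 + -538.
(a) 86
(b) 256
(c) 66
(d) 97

First: 132 + 492 = 624
Then: 624 + -538 = 86
a) 86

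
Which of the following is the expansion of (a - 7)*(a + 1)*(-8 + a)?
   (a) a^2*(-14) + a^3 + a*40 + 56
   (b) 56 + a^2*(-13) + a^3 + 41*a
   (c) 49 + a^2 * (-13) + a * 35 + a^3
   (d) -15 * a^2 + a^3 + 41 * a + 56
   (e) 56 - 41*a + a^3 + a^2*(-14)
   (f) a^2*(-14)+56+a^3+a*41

Expanding (a - 7)*(a + 1)*(-8 + a):
= a^2*(-14)+56+a^3+a*41
f) a^2*(-14)+56+a^3+a*41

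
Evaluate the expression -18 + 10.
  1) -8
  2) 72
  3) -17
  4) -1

-18 + 10 = -8
1) -8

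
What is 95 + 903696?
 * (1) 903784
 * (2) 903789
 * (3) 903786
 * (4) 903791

95 + 903696 = 903791
4) 903791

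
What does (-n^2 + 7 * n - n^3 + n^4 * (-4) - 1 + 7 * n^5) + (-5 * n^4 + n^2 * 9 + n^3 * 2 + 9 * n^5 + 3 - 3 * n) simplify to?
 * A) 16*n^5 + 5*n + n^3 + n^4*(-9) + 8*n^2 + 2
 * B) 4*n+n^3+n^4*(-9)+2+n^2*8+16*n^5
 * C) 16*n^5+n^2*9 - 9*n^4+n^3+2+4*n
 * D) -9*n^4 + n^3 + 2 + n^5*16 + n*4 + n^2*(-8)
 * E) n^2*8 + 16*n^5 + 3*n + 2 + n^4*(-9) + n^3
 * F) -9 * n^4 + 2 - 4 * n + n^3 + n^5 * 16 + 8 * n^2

Adding the polynomials and combining like terms:
(-n^2 + 7*n - n^3 + n^4*(-4) - 1 + 7*n^5) + (-5*n^4 + n^2*9 + n^3*2 + 9*n^5 + 3 - 3*n)
= 4*n+n^3+n^4*(-9)+2+n^2*8+16*n^5
B) 4*n+n^3+n^4*(-9)+2+n^2*8+16*n^5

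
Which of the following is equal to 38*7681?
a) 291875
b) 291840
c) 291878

38 * 7681 = 291878
c) 291878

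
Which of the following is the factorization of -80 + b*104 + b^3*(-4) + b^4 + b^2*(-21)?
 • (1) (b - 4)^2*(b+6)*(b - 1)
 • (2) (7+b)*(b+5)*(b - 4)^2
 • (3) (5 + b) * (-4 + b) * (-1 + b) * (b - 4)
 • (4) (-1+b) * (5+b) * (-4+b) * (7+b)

We need to factor -80 + b*104 + b^3*(-4) + b^4 + b^2*(-21).
The factored form is (5 + b) * (-4 + b) * (-1 + b) * (b - 4).
3) (5 + b) * (-4 + b) * (-1 + b) * (b - 4)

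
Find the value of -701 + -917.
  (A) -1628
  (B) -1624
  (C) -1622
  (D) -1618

-701 + -917 = -1618
D) -1618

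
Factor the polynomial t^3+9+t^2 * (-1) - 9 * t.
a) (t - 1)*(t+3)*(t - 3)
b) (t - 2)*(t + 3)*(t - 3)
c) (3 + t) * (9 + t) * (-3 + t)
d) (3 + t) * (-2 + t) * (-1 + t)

We need to factor t^3+9+t^2 * (-1) - 9 * t.
The factored form is (t - 1)*(t+3)*(t - 3).
a) (t - 1)*(t+3)*(t - 3)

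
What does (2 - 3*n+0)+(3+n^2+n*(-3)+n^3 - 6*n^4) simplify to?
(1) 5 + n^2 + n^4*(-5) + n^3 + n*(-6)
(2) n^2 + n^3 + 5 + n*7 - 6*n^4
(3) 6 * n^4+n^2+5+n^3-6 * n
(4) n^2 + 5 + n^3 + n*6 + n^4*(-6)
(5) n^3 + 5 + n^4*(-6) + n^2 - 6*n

Adding the polynomials and combining like terms:
(2 - 3*n + 0) + (3 + n^2 + n*(-3) + n^3 - 6*n^4)
= n^3 + 5 + n^4*(-6) + n^2 - 6*n
5) n^3 + 5 + n^4*(-6) + n^2 - 6*n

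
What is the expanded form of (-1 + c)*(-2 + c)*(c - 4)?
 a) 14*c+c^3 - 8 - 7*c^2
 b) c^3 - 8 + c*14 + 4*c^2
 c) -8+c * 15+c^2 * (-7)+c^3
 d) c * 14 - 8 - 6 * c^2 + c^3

Expanding (-1 + c)*(-2 + c)*(c - 4):
= 14*c+c^3 - 8 - 7*c^2
a) 14*c+c^3 - 8 - 7*c^2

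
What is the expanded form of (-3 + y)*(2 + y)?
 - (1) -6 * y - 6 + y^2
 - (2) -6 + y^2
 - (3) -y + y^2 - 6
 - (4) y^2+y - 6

Expanding (-3 + y)*(2 + y):
= -y + y^2 - 6
3) -y + y^2 - 6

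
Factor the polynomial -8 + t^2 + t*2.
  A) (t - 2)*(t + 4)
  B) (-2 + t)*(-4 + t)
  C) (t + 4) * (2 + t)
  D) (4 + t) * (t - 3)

We need to factor -8 + t^2 + t*2.
The factored form is (t - 2)*(t + 4).
A) (t - 2)*(t + 4)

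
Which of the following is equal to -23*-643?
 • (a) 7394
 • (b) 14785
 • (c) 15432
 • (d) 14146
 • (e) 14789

-23 * -643 = 14789
e) 14789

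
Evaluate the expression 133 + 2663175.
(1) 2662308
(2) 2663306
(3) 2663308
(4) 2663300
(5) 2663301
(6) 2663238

133 + 2663175 = 2663308
3) 2663308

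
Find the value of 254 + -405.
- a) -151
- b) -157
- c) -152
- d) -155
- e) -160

254 + -405 = -151
a) -151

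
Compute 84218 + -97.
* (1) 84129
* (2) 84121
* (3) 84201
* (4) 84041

84218 + -97 = 84121
2) 84121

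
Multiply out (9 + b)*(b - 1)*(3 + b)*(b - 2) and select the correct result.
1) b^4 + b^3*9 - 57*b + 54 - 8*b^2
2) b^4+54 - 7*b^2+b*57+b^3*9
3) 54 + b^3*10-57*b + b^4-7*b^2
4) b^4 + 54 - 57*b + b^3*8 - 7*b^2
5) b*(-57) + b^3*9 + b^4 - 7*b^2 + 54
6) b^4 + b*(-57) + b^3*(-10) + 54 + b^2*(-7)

Expanding (9 + b)*(b - 1)*(3 + b)*(b - 2):
= b*(-57) + b^3*9 + b^4 - 7*b^2 + 54
5) b*(-57) + b^3*9 + b^4 - 7*b^2 + 54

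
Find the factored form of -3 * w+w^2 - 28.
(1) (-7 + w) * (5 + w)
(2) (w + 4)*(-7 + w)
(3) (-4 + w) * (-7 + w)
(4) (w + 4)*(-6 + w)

We need to factor -3 * w+w^2 - 28.
The factored form is (w + 4)*(-7 + w).
2) (w + 4)*(-7 + w)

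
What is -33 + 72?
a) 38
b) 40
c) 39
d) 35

-33 + 72 = 39
c) 39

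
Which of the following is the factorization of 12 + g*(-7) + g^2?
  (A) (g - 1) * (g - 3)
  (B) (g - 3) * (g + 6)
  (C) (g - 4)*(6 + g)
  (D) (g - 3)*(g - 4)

We need to factor 12 + g*(-7) + g^2.
The factored form is (g - 3)*(g - 4).
D) (g - 3)*(g - 4)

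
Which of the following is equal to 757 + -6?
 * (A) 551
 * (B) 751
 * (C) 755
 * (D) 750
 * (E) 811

757 + -6 = 751
B) 751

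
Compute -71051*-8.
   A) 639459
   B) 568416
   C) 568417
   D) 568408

-71051 * -8 = 568408
D) 568408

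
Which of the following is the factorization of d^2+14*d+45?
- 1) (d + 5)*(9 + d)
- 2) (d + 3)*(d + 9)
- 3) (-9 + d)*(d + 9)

We need to factor d^2+14*d+45.
The factored form is (d + 5)*(9 + d).
1) (d + 5)*(9 + d)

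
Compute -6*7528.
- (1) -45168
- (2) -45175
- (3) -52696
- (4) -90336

-6 * 7528 = -45168
1) -45168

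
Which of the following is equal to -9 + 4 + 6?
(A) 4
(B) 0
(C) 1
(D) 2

First: -9 + 4 = -5
Then: -5 + 6 = 1
C) 1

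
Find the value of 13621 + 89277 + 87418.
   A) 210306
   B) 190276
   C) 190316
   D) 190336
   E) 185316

First: 13621 + 89277 = 102898
Then: 102898 + 87418 = 190316
C) 190316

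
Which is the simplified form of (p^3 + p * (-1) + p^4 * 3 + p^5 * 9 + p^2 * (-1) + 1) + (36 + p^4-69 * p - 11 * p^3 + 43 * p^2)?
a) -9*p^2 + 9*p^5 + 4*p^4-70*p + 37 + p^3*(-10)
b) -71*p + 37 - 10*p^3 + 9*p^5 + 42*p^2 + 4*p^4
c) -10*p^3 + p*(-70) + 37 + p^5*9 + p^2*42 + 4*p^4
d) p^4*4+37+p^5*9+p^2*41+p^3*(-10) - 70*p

Adding the polynomials and combining like terms:
(p^3 + p*(-1) + p^4*3 + p^5*9 + p^2*(-1) + 1) + (36 + p^4 - 69*p - 11*p^3 + 43*p^2)
= -10*p^3 + p*(-70) + 37 + p^5*9 + p^2*42 + 4*p^4
c) -10*p^3 + p*(-70) + 37 + p^5*9 + p^2*42 + 4*p^4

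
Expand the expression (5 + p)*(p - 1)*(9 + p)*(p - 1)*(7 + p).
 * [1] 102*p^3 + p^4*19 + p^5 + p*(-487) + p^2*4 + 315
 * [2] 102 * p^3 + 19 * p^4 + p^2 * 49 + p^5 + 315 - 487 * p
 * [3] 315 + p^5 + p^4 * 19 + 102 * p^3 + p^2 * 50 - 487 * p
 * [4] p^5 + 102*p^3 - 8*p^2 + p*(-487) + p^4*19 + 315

Expanding (5 + p)*(p - 1)*(9 + p)*(p - 1)*(7 + p):
= 315 + p^5 + p^4 * 19 + 102 * p^3 + p^2 * 50 - 487 * p
3) 315 + p^5 + p^4 * 19 + 102 * p^3 + p^2 * 50 - 487 * p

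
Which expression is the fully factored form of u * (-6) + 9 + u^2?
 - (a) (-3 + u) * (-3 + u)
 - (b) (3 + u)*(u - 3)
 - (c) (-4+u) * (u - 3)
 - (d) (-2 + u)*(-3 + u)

We need to factor u * (-6) + 9 + u^2.
The factored form is (-3 + u) * (-3 + u).
a) (-3 + u) * (-3 + u)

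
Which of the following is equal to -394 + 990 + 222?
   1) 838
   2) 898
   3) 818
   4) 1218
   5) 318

First: -394 + 990 = 596
Then: 596 + 222 = 818
3) 818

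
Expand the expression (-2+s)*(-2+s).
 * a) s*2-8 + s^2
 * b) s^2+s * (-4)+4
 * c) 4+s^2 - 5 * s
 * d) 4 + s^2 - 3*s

Expanding (-2+s)*(-2+s):
= s^2+s * (-4)+4
b) s^2+s * (-4)+4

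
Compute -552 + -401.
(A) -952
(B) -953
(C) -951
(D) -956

-552 + -401 = -953
B) -953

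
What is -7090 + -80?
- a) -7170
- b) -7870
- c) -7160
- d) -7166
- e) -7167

-7090 + -80 = -7170
a) -7170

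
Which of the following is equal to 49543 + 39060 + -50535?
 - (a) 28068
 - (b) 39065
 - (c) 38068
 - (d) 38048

First: 49543 + 39060 = 88603
Then: 88603 + -50535 = 38068
c) 38068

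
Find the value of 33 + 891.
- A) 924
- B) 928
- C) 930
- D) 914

33 + 891 = 924
A) 924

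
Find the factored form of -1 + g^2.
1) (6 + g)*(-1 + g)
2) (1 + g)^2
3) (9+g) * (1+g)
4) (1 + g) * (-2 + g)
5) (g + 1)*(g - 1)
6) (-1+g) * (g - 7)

We need to factor -1 + g^2.
The factored form is (g + 1)*(g - 1).
5) (g + 1)*(g - 1)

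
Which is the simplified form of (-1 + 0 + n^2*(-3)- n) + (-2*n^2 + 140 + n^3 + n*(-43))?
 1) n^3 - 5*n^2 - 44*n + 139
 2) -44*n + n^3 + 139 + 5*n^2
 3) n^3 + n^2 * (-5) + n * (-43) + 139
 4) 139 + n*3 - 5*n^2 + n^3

Adding the polynomials and combining like terms:
(-1 + 0 + n^2*(-3) - n) + (-2*n^2 + 140 + n^3 + n*(-43))
= n^3 - 5*n^2 - 44*n + 139
1) n^3 - 5*n^2 - 44*n + 139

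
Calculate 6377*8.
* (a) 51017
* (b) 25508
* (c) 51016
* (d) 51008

6377 * 8 = 51016
c) 51016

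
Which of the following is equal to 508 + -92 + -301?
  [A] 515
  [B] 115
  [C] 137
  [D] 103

First: 508 + -92 = 416
Then: 416 + -301 = 115
B) 115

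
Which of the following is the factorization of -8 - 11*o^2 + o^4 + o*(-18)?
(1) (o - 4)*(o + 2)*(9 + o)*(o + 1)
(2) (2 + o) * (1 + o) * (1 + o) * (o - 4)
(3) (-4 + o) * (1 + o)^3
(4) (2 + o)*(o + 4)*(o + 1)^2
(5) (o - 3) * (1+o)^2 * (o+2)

We need to factor -8 - 11*o^2 + o^4 + o*(-18).
The factored form is (2 + o) * (1 + o) * (1 + o) * (o - 4).
2) (2 + o) * (1 + o) * (1 + o) * (o - 4)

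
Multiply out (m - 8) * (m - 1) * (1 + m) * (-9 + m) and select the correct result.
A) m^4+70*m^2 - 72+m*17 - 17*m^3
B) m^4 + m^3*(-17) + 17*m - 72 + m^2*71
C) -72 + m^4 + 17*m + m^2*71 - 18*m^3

Expanding (m - 8) * (m - 1) * (1 + m) * (-9 + m):
= m^4 + m^3*(-17) + 17*m - 72 + m^2*71
B) m^4 + m^3*(-17) + 17*m - 72 + m^2*71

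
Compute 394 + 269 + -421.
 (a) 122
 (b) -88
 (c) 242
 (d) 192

First: 394 + 269 = 663
Then: 663 + -421 = 242
c) 242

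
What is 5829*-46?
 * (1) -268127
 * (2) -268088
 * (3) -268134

5829 * -46 = -268134
3) -268134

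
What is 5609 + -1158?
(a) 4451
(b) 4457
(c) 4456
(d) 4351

5609 + -1158 = 4451
a) 4451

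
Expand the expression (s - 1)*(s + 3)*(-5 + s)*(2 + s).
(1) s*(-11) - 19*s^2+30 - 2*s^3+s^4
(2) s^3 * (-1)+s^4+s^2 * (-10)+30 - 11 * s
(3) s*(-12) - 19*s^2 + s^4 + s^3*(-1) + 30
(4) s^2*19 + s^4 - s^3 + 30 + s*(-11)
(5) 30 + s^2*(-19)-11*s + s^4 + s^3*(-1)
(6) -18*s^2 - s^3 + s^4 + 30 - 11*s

Expanding (s - 1)*(s + 3)*(-5 + s)*(2 + s):
= 30 + s^2*(-19)-11*s + s^4 + s^3*(-1)
5) 30 + s^2*(-19)-11*s + s^4 + s^3*(-1)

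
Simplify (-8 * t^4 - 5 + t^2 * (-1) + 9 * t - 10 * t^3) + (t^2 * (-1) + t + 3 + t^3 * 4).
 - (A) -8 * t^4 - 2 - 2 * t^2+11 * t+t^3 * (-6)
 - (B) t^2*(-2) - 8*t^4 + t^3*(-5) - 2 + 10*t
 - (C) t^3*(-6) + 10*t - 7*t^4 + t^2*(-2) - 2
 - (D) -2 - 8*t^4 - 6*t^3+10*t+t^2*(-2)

Adding the polynomials and combining like terms:
(-8*t^4 - 5 + t^2*(-1) + 9*t - 10*t^3) + (t^2*(-1) + t + 3 + t^3*4)
= -2 - 8*t^4 - 6*t^3+10*t+t^2*(-2)
D) -2 - 8*t^4 - 6*t^3+10*t+t^2*(-2)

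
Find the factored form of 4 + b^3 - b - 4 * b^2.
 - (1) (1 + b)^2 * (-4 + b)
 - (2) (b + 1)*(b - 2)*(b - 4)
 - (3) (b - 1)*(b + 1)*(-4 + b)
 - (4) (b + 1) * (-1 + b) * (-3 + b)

We need to factor 4 + b^3 - b - 4 * b^2.
The factored form is (b - 1)*(b + 1)*(-4 + b).
3) (b - 1)*(b + 1)*(-4 + b)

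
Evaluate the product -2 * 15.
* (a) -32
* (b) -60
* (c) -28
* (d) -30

-2 * 15 = -30
d) -30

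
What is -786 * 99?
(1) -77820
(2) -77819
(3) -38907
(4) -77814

-786 * 99 = -77814
4) -77814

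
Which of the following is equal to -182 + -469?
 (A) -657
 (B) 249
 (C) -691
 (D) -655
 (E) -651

-182 + -469 = -651
E) -651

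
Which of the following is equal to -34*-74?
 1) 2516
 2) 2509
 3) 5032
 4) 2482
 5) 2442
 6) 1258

-34 * -74 = 2516
1) 2516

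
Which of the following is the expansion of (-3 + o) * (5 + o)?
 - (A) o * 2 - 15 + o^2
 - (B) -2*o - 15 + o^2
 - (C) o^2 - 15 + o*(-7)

Expanding (-3 + o) * (5 + o):
= o * 2 - 15 + o^2
A) o * 2 - 15 + o^2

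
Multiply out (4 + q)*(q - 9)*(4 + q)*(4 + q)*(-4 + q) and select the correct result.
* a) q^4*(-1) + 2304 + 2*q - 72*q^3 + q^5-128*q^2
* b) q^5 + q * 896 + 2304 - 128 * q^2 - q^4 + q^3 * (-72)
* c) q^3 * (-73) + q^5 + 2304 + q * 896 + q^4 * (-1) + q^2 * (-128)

Expanding (4 + q)*(q - 9)*(4 + q)*(4 + q)*(-4 + q):
= q^5 + q * 896 + 2304 - 128 * q^2 - q^4 + q^3 * (-72)
b) q^5 + q * 896 + 2304 - 128 * q^2 - q^4 + q^3 * (-72)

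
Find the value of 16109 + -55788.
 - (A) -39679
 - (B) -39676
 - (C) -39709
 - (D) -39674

16109 + -55788 = -39679
A) -39679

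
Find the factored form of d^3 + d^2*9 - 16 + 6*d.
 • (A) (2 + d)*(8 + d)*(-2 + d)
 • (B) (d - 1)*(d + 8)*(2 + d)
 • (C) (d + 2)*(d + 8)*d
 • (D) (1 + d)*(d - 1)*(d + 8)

We need to factor d^3 + d^2*9 - 16 + 6*d.
The factored form is (d - 1)*(d + 8)*(2 + d).
B) (d - 1)*(d + 8)*(2 + d)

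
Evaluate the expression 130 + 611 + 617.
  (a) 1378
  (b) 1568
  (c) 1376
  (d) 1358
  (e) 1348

First: 130 + 611 = 741
Then: 741 + 617 = 1358
d) 1358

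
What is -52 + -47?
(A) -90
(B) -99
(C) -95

-52 + -47 = -99
B) -99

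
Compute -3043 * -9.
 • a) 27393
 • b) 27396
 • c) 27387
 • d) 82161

-3043 * -9 = 27387
c) 27387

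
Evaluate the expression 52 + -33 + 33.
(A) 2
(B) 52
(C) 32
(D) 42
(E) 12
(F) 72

First: 52 + -33 = 19
Then: 19 + 33 = 52
B) 52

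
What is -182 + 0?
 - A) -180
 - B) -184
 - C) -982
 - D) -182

-182 + 0 = -182
D) -182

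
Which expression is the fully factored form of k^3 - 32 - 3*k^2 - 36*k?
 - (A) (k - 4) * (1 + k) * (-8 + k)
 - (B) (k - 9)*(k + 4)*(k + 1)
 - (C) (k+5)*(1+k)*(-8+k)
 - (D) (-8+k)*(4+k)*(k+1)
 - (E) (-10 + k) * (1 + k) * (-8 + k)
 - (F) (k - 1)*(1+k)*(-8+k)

We need to factor k^3 - 32 - 3*k^2 - 36*k.
The factored form is (-8+k)*(4+k)*(k+1).
D) (-8+k)*(4+k)*(k+1)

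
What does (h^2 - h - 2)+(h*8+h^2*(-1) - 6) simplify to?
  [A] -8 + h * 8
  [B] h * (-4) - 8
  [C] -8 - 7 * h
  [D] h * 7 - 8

Adding the polynomials and combining like terms:
(h^2 - h - 2) + (h*8 + h^2*(-1) - 6)
= h * 7 - 8
D) h * 7 - 8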